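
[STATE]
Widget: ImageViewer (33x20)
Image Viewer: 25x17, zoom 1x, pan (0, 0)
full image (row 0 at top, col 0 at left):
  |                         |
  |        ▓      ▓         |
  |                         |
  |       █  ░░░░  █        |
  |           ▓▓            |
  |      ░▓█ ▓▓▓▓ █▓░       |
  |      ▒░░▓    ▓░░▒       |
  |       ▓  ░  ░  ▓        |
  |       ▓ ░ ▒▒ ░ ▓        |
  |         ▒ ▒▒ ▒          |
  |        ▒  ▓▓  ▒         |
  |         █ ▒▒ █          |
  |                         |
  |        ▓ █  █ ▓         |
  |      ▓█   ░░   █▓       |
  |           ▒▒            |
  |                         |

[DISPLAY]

                                 
        ▓      ▓                 
                                 
       █  ░░░░  █                
           ▓▓                    
      ░▓█ ▓▓▓▓ █▓░               
      ▒░░▓    ▓░░▒               
       ▓  ░  ░  ▓                
       ▓ ░ ▒▒ ░ ▓                
         ▒ ▒▒ ▒                  
        ▒  ▓▓  ▒                 
         █ ▒▒ █                  
                                 
        ▓ █  █ ▓                 
      ▓█   ░░   █▓               
           ▒▒                    
                                 
                                 
                                 
                                 


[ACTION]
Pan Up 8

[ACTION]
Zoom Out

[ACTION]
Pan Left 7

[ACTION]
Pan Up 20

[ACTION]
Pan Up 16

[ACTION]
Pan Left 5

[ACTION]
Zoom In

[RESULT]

                                 
                                 
                ▓▓            ▓▓ 
                ▓▓            ▓▓ 
                                 
                                 
              ██    ░░░░░░░░    █
              ██    ░░░░░░░░    █
                      ▓▓▓▓       
                      ▓▓▓▓       
            ░░▓▓██  ▓▓▓▓▓▓▓▓  ██▓
            ░░▓▓██  ▓▓▓▓▓▓▓▓  ██▓
            ▒▒░░░░▓▓        ▓▓░░░
            ▒▒░░░░▓▓        ▓▓░░░
              ▓▓    ░░    ░░    ▓
              ▓▓    ░░    ░░    ▓
              ▓▓  ░░  ▒▒▒▒  ░░  ▓
              ▓▓  ░░  ▒▒▒▒  ░░  ▓
                  ▒▒  ▒▒▒▒  ▒▒   
                  ▒▒  ▒▒▒▒  ▒▒   


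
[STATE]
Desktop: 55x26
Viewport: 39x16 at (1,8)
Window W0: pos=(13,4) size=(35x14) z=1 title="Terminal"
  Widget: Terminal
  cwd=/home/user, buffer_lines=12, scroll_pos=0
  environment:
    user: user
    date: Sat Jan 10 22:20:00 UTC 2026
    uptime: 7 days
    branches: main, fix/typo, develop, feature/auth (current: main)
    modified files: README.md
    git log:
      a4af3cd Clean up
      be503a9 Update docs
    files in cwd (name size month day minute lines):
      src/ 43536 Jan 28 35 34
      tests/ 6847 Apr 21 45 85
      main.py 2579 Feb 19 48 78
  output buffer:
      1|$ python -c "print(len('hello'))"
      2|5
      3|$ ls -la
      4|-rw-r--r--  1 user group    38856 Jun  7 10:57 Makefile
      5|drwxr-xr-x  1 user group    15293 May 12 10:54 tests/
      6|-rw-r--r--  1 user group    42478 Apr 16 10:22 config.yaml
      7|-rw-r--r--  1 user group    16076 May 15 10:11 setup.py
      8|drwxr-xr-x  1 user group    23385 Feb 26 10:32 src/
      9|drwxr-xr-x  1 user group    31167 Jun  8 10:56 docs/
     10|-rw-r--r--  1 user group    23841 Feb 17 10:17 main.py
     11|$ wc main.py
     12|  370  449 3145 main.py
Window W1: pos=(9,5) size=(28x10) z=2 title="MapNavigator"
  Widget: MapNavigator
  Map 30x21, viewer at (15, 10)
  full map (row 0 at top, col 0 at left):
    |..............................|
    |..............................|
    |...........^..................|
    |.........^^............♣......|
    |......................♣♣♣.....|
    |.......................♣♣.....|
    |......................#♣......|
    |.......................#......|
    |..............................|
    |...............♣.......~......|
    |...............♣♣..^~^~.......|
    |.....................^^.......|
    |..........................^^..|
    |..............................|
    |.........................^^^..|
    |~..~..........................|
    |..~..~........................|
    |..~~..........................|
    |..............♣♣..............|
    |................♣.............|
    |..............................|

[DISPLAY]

        ┃.....................#....┃   
        ┃..........................┃   
        ┃.............♣.......~....┃p  
        ┃.............@♣..^~^~.....┃p  
        ┃...................^^.....┃p  
        ┃........................^^┃p  
        ┗━━━━━━━━━━━━━━━━━━━━━━━━━━┛p  
            ┃drwxr-xr-x  1 user group  
            ┃-rw-r--r--  1 user group  
            ┗━━━━━━━━━━━━━━━━━━━━━━━━━━
                                       
                                       
                                       
                                       
                                       
                                       


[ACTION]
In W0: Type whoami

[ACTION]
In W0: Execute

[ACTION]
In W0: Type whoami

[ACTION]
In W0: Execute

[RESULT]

        ┃.....................#....┃p  
        ┃..........................┃p  
        ┃.............♣.......~....┃   
        ┃.............@♣..^~^~.....┃   
        ┃...................^^.....┃   
        ┃........................^^┃   
        ┗━━━━━━━━━━━━━━━━━━━━━━━━━━┛   
            ┃user                      
            ┃$ █                       
            ┗━━━━━━━━━━━━━━━━━━━━━━━━━━
                                       
                                       
                                       
                                       
                                       
                                       


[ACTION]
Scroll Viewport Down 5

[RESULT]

        ┃.............♣.......~....┃   
        ┃.............@♣..^~^~.....┃   
        ┃...................^^.....┃   
        ┃........................^^┃   
        ┗━━━━━━━━━━━━━━━━━━━━━━━━━━┛   
            ┃user                      
            ┃$ █                       
            ┗━━━━━━━━━━━━━━━━━━━━━━━━━━
                                       
                                       
                                       
                                       
                                       
                                       
                                       
                                       


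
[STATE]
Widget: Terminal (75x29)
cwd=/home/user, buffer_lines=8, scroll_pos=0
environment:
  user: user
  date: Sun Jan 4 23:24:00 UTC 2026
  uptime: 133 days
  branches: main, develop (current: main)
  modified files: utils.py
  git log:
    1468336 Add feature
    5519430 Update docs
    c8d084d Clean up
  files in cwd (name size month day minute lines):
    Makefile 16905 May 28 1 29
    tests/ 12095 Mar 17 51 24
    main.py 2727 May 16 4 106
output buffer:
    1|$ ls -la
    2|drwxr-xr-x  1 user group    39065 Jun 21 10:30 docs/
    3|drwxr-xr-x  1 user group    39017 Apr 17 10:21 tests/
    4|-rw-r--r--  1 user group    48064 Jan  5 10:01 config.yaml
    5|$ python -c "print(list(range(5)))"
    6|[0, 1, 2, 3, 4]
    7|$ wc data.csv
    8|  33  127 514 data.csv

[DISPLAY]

$ ls -la                                                                   
drwxr-xr-x  1 user group    39065 Jun 21 10:30 docs/                       
drwxr-xr-x  1 user group    39017 Apr 17 10:21 tests/                      
-rw-r--r--  1 user group    48064 Jan  5 10:01 config.yaml                 
$ python -c "print(list(range(5)))"                                        
[0, 1, 2, 3, 4]                                                            
$ wc data.csv                                                              
  33  127 514 data.csv                                                     
$ █                                                                        
                                                                           
                                                                           
                                                                           
                                                                           
                                                                           
                                                                           
                                                                           
                                                                           
                                                                           
                                                                           
                                                                           
                                                                           
                                                                           
                                                                           
                                                                           
                                                                           
                                                                           
                                                                           
                                                                           
                                                                           


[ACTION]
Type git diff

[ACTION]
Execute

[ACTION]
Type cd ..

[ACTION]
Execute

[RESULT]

$ ls -la                                                                   
drwxr-xr-x  1 user group    39065 Jun 21 10:30 docs/                       
drwxr-xr-x  1 user group    39017 Apr 17 10:21 tests/                      
-rw-r--r--  1 user group    48064 Jan  5 10:01 config.yaml                 
$ python -c "print(list(range(5)))"                                        
[0, 1, 2, 3, 4]                                                            
$ wc data.csv                                                              
  33  127 514 data.csv                                                     
$ git diff                                                                 
diff --git a/main.py b/main.py                                             
--- a/main.py                                                              
+++ b/main.py                                                              
@@ -1,3 +1,4 @@                                                            
+# updated                                                                 
 import sys                                                                
$ cd ..                                                                    
                                                                           
$ █                                                                        
                                                                           
                                                                           
                                                                           
                                                                           
                                                                           
                                                                           
                                                                           
                                                                           
                                                                           
                                                                           
                                                                           


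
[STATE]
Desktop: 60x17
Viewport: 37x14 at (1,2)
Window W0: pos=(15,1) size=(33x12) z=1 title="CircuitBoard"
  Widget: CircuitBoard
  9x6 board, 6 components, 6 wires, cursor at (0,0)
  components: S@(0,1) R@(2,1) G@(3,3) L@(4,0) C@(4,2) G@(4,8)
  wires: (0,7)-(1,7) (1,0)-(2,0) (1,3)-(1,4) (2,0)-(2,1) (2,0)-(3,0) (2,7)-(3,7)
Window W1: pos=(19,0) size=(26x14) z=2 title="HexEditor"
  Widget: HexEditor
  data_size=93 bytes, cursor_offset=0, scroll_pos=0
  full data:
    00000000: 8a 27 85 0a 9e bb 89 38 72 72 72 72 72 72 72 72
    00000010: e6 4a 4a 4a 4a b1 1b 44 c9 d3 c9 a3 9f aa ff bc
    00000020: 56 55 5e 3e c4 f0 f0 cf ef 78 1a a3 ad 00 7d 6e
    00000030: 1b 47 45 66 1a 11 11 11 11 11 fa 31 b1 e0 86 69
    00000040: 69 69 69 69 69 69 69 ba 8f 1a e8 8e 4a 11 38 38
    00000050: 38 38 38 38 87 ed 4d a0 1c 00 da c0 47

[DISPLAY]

              ┃ Ci┠──────────────────
              ┠───┃00000000  8A 27 85
              ┃   ┃00000010  e6 4a 4a
              ┃0  ┃00000020  56 55 5e
              ┃   ┃00000030  1b 47 45
              ┃1  ┃00000040  69 69 69
              ┃   ┃00000050  38 38 38
              ┃2  ┃                  
              ┃   ┃                  
              ┃3  ┃                  
              ┗━━━┃                  
                  ┗━━━━━━━━━━━━━━━━━━
                                     
                                     


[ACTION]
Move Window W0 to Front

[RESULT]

              ┃ CircuitBoard         
              ┠──────────────────────
              ┃   0 1 2 3 4 5 6 7 8  
              ┃0  [.]  S             
              ┃                      
              ┃1   ·           · ─ · 
              ┃    │                 
              ┃2   · ─ R             
              ┃    │                 
              ┃3   ·           G     
              ┗━━━━━━━━━━━━━━━━━━━━━━
                  ┗━━━━━━━━━━━━━━━━━━
                                     
                                     


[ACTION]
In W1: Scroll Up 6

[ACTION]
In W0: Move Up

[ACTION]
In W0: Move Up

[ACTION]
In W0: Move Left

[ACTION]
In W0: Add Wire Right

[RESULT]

              ┃ CircuitBoard         
              ┠──────────────────────
              ┃   0 1 2 3 4 5 6 7 8  
              ┃0  [.]─ S             
              ┃                      
              ┃1   ·           · ─ · 
              ┃    │                 
              ┃2   · ─ R             
              ┃    │                 
              ┃3   ·           G     
              ┗━━━━━━━━━━━━━━━━━━━━━━
                  ┗━━━━━━━━━━━━━━━━━━
                                     
                                     


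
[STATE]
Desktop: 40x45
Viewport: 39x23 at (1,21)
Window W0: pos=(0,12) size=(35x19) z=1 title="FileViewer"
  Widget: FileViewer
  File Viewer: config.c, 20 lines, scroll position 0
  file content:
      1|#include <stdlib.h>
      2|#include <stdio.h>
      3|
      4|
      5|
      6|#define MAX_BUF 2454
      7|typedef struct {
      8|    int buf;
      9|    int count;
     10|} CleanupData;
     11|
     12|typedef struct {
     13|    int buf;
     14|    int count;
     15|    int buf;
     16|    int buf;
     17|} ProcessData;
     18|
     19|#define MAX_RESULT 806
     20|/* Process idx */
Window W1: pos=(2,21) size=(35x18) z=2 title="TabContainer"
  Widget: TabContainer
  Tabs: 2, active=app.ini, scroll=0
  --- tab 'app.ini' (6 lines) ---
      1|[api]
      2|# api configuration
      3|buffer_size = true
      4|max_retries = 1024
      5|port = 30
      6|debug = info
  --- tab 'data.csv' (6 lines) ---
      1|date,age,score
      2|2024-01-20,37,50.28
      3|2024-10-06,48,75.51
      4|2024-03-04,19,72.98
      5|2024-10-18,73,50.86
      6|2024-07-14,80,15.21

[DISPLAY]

t┏━━━━━━━━━━━━━━━━━━━━━━━━━━━━━━━━━┓   
 ┃ TabContainer                    ┃   
 ┠─────────────────────────────────┨   
}┃[app.ini]│ data.csv              ┃   
 ┃─────────────────────────────────┃   
t┃[api]                            ┃   
 ┃# api configuration              ┃   
 ┃buffer_size = true               ┃   
 ┃max_retries = 1024               ┃   
━┃port = 30                        ┃   
 ┃debug = info                     ┃   
 ┃                                 ┃   
 ┃                                 ┃   
 ┃                                 ┃   
 ┃                                 ┃   
 ┃                                 ┃   
 ┃                                 ┃   
 ┗━━━━━━━━━━━━━━━━━━━━━━━━━━━━━━━━━┛   
                                       
                                       
                                       
                                       
                                       


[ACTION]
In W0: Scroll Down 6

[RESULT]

t┏━━━━━━━━━━━━━━━━━━━━━━━━━━━━━━━━━┓   
 ┃ TabContainer                    ┃   
 ┠─────────────────────────────────┨   
 ┃[app.ini]│ data.csv              ┃   
 ┃─────────────────────────────────┃   
}┃[api]                            ┃   
 ┃# api configuration              ┃   
#┃buffer_size = true               ┃   
/┃max_retries = 1024               ┃   
━┃port = 30                        ┃   
 ┃debug = info                     ┃   
 ┃                                 ┃   
 ┃                                 ┃   
 ┃                                 ┃   
 ┃                                 ┃   
 ┃                                 ┃   
 ┃                                 ┃   
 ┗━━━━━━━━━━━━━━━━━━━━━━━━━━━━━━━━━┛   
                                       
                                       
                                       
                                       
                                       


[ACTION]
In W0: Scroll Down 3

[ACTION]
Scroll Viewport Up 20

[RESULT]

                                       
                                       
                                       
                                       
                                       
                                       
                                       
                                       
                                       
                                       
                                       
━━━━━━━━━━━━━━━━━━━━━━━━━━━━━━━━━┓     
 FileViewer                      ┃     
─────────────────────────────────┨     
#define MAX_BUF 2454            ▲┃     
typedef struct {                ░┃     
    int buf;                    ░┃     
    int count;                  ░┃     
} CleanupData;                  ░┃     
                                ░┃     
t┏━━━━━━━━━━━━━━━━━━━━━━━━━━━━━━━━━┓   
 ┃ TabContainer                    ┃   
 ┠─────────────────────────────────┨   


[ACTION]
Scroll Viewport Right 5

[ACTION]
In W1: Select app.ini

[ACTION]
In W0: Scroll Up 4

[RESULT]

                                       
                                       
                                       
                                       
                                       
                                       
                                       
                                       
                                       
                                       
                                       
━━━━━━━━━━━━━━━━━━━━━━━━━━━━━━━━━┓     
 FileViewer                      ┃     
─────────────────────────────────┨     
#include <stdio.h>              ▲┃     
                                ░┃     
                                ░┃     
                                █┃     
#define MAX_BUF 2454            ░┃     
typedef struct {                ░┃     
 ┏━━━━━━━━━━━━━━━━━━━━━━━━━━━━━━━━━┓   
 ┃ TabContainer                    ┃   
}┠─────────────────────────────────┨   


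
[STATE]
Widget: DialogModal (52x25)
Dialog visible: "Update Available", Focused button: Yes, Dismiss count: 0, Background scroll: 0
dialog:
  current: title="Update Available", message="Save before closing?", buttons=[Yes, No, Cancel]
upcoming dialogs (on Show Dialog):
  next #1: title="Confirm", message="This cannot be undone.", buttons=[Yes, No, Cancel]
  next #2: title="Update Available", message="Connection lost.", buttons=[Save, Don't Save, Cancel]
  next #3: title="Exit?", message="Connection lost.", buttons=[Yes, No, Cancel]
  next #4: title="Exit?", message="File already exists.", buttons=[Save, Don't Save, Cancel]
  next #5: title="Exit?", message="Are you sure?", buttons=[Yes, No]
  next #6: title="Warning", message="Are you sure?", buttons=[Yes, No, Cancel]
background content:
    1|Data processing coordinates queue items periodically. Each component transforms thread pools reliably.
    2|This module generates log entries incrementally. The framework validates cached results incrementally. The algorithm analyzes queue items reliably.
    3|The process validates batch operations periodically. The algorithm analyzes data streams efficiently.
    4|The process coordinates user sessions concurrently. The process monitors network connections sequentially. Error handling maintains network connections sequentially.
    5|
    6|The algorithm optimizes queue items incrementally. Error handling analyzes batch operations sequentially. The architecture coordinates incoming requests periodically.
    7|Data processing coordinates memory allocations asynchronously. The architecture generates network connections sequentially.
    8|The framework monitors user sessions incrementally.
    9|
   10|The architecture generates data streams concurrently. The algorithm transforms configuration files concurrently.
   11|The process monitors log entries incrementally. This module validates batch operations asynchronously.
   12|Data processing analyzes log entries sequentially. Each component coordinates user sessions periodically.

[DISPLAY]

Data processing coordinates queue items periodically
This module generates log entries incrementally. The
The process validates batch operations periodically.
The process coordinates user sessions concurrently. 
                                                    
The algorithm optimizes queue items incrementally. E
Data processing coordinates memory allocations async
The framework monitors user sessions incrementally. 
                                                    
The architecture generates data streams concurrently
The process mo┌──────────────────────┐mentally. This
Data processin│   Update Available   │equentially. E
              │ Save before closing? │              
              │ [Yes]  No   Cancel   │              
              └──────────────────────┘              
                                                    
                                                    
                                                    
                                                    
                                                    
                                                    
                                                    
                                                    
                                                    
                                                    


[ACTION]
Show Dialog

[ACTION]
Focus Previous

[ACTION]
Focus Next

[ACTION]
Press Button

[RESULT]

Data processing coordinates queue items periodically
This module generates log entries incrementally. The
The process validates batch operations periodically.
The process coordinates user sessions concurrently. 
                                                    
The algorithm optimizes queue items incrementally. E
Data processing coordinates memory allocations async
The framework monitors user sessions incrementally. 
                                                    
The architecture generates data streams concurrently
The process monitors log entries incrementally. This
Data processing analyzes log entries sequentially. E
                                                    
                                                    
                                                    
                                                    
                                                    
                                                    
                                                    
                                                    
                                                    
                                                    
                                                    
                                                    
                                                    


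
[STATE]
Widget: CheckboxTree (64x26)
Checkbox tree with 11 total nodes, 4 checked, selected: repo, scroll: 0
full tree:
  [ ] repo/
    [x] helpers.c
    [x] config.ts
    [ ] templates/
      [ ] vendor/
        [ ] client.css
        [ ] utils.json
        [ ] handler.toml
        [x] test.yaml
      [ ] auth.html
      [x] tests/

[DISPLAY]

>[-] repo/                                                      
   [x] helpers.c                                                
   [x] config.ts                                                
   [-] templates/                                               
     [-] vendor/                                                
       [ ] client.css                                           
       [ ] utils.json                                           
       [ ] handler.toml                                         
       [x] test.yaml                                            
     [ ] auth.html                                              
     [x] tests/                                                 
                                                                
                                                                
                                                                
                                                                
                                                                
                                                                
                                                                
                                                                
                                                                
                                                                
                                                                
                                                                
                                                                
                                                                
                                                                


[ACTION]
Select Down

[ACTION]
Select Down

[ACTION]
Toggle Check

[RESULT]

 [-] repo/                                                      
   [x] helpers.c                                                
>  [ ] config.ts                                                
   [-] templates/                                               
     [-] vendor/                                                
       [ ] client.css                                           
       [ ] utils.json                                           
       [ ] handler.toml                                         
       [x] test.yaml                                            
     [ ] auth.html                                              
     [x] tests/                                                 
                                                                
                                                                
                                                                
                                                                
                                                                
                                                                
                                                                
                                                                
                                                                
                                                                
                                                                
                                                                
                                                                
                                                                
                                                                


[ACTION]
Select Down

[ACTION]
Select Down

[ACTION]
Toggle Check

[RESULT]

 [-] repo/                                                      
   [x] helpers.c                                                
   [ ] config.ts                                                
   [-] templates/                                               
>    [x] vendor/                                                
       [x] client.css                                           
       [x] utils.json                                           
       [x] handler.toml                                         
       [x] test.yaml                                            
     [ ] auth.html                                              
     [x] tests/                                                 
                                                                
                                                                
                                                                
                                                                
                                                                
                                                                
                                                                
                                                                
                                                                
                                                                
                                                                
                                                                
                                                                
                                                                
                                                                


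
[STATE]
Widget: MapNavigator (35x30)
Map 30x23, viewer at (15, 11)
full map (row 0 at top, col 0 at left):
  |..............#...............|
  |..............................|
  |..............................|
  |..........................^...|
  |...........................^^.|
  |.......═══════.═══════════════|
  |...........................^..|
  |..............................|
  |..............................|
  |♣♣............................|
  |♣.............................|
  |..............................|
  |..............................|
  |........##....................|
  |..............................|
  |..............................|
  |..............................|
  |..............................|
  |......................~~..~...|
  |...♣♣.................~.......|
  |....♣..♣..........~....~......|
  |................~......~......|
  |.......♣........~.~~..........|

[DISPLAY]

                                   
                                   
                                   
                                   
  ..............#...............   
  ..............................   
  ..............................   
  ..........................^...   
  ...........................^^.   
  .......═══════.═══════════════   
  ...........................^..   
  ..............................   
  ..............................   
  ♣♣............................   
  ♣.............................   
  ...............@..............   
  ..............................   
  ........##....................   
  ..............................   
  ..............................   
  ..............................   
  ..............................   
  ......................~~..~...   
  ...♣♣.................~.......   
  ....♣..♣..........~....~......   
  ................~......~......   
  .......♣........~.~~..........   
                                   
                                   
                                   


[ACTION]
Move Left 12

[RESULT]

                                   
                                   
                                   
                                   
              ..............#......
              .....................
              .....................
              .....................
              .....................
              .......═══════.══════
              .....................
              .....................
              .....................
              ♣♣...................
              ♣....................
              ...@.................
              .....................
              ........##...........
              .....................
              .....................
              .....................
              .....................
              .....................
              ...♣♣................
              ....♣..♣..........~..
              ................~....
              .......♣........~.~~.
                                   
                                   
                                   


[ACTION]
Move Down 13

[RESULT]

              .....................
              .....................
              ♣♣...................
              ♣....................
              .....................
              .....................
              ........##...........
              .....................
              .....................
              .....................
              .....................
              .....................
              ...♣♣................
              ....♣..♣..........~..
              ................~....
              ...@...♣........~.~~.
                                   
                                   
                                   
                                   
                                   
                                   
                                   
                                   
                                   
                                   
                                   
                                   
                                   
                                   


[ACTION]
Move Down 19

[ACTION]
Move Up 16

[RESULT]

                                   
                                   
                                   
                                   
                                   
                                   
                                   
                                   
                                   
              ..............#......
              .....................
              .....................
              .....................
              .....................
              .......═══════.══════
              ...@.................
              .....................
              .....................
              ♣♣...................
              ♣....................
              .....................
              .....................
              ........##...........
              .....................
              .....................
              .....................
              .....................
              .....................
              ...♣♣................
              ....♣..♣..........~..


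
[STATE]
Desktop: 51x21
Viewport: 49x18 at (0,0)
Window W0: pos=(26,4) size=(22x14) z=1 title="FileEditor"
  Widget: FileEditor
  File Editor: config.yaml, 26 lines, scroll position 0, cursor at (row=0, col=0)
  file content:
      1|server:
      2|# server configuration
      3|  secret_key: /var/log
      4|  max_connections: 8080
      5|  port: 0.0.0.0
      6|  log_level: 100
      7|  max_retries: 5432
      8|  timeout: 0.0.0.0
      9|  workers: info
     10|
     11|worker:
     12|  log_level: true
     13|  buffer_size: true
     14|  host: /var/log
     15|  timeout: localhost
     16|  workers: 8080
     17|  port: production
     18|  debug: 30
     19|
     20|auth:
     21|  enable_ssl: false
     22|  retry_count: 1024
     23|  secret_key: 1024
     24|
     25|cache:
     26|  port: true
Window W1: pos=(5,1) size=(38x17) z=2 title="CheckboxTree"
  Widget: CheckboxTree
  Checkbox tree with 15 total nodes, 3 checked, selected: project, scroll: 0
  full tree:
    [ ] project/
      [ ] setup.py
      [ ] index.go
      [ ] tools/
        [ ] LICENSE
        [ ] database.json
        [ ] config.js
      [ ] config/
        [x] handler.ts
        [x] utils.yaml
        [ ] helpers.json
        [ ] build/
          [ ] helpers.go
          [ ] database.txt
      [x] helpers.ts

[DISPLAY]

                                                 
     ┏━━━━━━━━━━━━━━━━━━━━━━━━━━━━━━━━━━━━┓      
     ┃ CheckboxTree                       ┃      
     ┠────────────────────────────────────┨      
     ┃>[-] project/                       ┃━━━━┓ 
     ┃   [ ] setup.py                     ┃    ┃ 
     ┃   [ ] index.go                     ┃────┨ 
     ┃   [ ] tools/                       ┃   ▲┃ 
     ┃     [ ] LICENSE                    ┃rat█┃ 
     ┃     [ ] database.json              ┃ar/░┃ 
     ┃     [ ] config.js                  ┃s: ░┃ 
     ┃   [-] config/                      ┃   ░┃ 
     ┃     [x] handler.ts                 ┃   ░┃ 
     ┃     [x] utils.yaml                 ┃432░┃ 
     ┃     [ ] helpers.json               ┃.0 ░┃ 
     ┃     [ ] build/                     ┃   ░┃ 
     ┃       [ ] helpers.go               ┃   ▼┃ 
     ┗━━━━━━━━━━━━━━━━━━━━━━━━━━━━━━━━━━━━┛━━━━┛ 


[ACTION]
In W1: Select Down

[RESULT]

                                                 
     ┏━━━━━━━━━━━━━━━━━━━━━━━━━━━━━━━━━━━━┓      
     ┃ CheckboxTree                       ┃      
     ┠────────────────────────────────────┨      
     ┃ [-] project/                       ┃━━━━┓ 
     ┃>  [ ] setup.py                     ┃    ┃ 
     ┃   [ ] index.go                     ┃────┨ 
     ┃   [ ] tools/                       ┃   ▲┃ 
     ┃     [ ] LICENSE                    ┃rat█┃ 
     ┃     [ ] database.json              ┃ar/░┃ 
     ┃     [ ] config.js                  ┃s: ░┃ 
     ┃   [-] config/                      ┃   ░┃ 
     ┃     [x] handler.ts                 ┃   ░┃ 
     ┃     [x] utils.yaml                 ┃432░┃ 
     ┃     [ ] helpers.json               ┃.0 ░┃ 
     ┃     [ ] build/                     ┃   ░┃ 
     ┃       [ ] helpers.go               ┃   ▼┃ 
     ┗━━━━━━━━━━━━━━━━━━━━━━━━━━━━━━━━━━━━┛━━━━┛ 


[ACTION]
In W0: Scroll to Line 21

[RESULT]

                                                 
     ┏━━━━━━━━━━━━━━━━━━━━━━━━━━━━━━━━━━━━┓      
     ┃ CheckboxTree                       ┃      
     ┠────────────────────────────────────┨      
     ┃ [-] project/                       ┃━━━━┓ 
     ┃>  [ ] setup.py                     ┃    ┃ 
     ┃   [ ] index.go                     ┃────┨ 
     ┃   [ ] tools/                       ┃on ▲┃ 
     ┃     [ ] LICENSE                    ┃   ░┃ 
     ┃     [ ] database.json              ┃   ░┃ 
     ┃     [ ] config.js                  ┃   ░┃ 
     ┃   [-] config/                      ┃lse░┃ 
     ┃     [x] handler.ts                 ┃024░┃ 
     ┃     [x] utils.yaml                 ┃24 ░┃ 
     ┃     [ ] helpers.json               ┃   ░┃ 
     ┃     [ ] build/                     ┃   █┃ 
     ┃       [ ] helpers.go               ┃   ▼┃ 
     ┗━━━━━━━━━━━━━━━━━━━━━━━━━━━━━━━━━━━━┛━━━━┛ 


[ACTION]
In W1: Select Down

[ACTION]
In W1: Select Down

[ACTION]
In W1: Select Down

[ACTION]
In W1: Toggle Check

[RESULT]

                                                 
     ┏━━━━━━━━━━━━━━━━━━━━━━━━━━━━━━━━━━━━┓      
     ┃ CheckboxTree                       ┃      
     ┠────────────────────────────────────┨      
     ┃ [-] project/                       ┃━━━━┓ 
     ┃   [ ] setup.py                     ┃    ┃ 
     ┃   [ ] index.go                     ┃────┨ 
     ┃   [-] tools/                       ┃on ▲┃ 
     ┃>    [x] LICENSE                    ┃   ░┃ 
     ┃     [ ] database.json              ┃   ░┃ 
     ┃     [ ] config.js                  ┃   ░┃ 
     ┃   [-] config/                      ┃lse░┃ 
     ┃     [x] handler.ts                 ┃024░┃ 
     ┃     [x] utils.yaml                 ┃24 ░┃ 
     ┃     [ ] helpers.json               ┃   ░┃ 
     ┃     [ ] build/                     ┃   █┃ 
     ┃       [ ] helpers.go               ┃   ▼┃ 
     ┗━━━━━━━━━━━━━━━━━━━━━━━━━━━━━━━━━━━━┛━━━━┛ 
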